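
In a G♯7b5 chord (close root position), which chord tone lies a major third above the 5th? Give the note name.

F#

The chord tones of G♯7b5 (G♯ dominant seventh flat five) are G♯ B♯ D F♯.
The 5th is D. A major third above D is F♯.
F♯ is the chord's 7th.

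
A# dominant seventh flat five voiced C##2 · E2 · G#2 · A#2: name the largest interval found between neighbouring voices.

major third

Adjacent intervals: C##2→E2 = diminished third; E2→G#2 = major third; G#2→A#2 = major second.
The largest is E2 to G#2, a major third (4 semitones).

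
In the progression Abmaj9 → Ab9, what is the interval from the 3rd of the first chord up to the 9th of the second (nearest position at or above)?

Abmaj9 has C as its 3rd, and Ab9 has Bb as its 9th.
C up to Bb is 10 semitones, a half step narrower than a major seventh, so the interval is minor.

minor seventh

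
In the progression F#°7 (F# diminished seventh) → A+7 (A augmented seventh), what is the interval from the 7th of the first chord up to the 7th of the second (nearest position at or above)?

F#°7 (F# diminished seventh) has Eb as its 7th, and A+7 (A augmented seventh) has G as its 7th.
Eb up to G spans 3 letter names and 4 semitones — a major third.

major third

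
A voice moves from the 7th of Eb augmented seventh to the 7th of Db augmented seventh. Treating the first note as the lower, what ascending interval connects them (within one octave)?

Eb augmented seventh has Db as its 7th, and Db augmented seventh has Cb as its 7th.
Db up to Cb is 10 semitones, a half step narrower than a major seventh, so the interval is minor.

minor seventh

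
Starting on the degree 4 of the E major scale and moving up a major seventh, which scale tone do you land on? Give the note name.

G#

The scale is E F# G# A B C# D#.
The degree 4 is A; a major seventh above that is G# — scale degree 3.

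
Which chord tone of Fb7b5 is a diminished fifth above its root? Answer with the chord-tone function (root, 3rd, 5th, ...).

5th

The chord tones of Fb7b5 (Fb dominant seventh flat five) are Fb Ab Cbb Ebb.
The root is Fb. A diminished fifth above Fb is Cbb.
Cbb is the chord's 5th.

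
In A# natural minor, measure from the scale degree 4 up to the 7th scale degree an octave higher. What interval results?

perfect eleventh

Spelling A# natural minor: A# B# C# D# E# F# G#.
Scale degree 4 = D#; 7th scale degree (up an octave) = G#.
Counting 11 letters and 17 half steps from D# gives a perfect eleventh.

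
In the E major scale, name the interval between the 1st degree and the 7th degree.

major seventh

The scale runs E F# G# A B C# D#.
1st degree = E; 7th scale degree = D#.
Counting 7 letters and 11 half steps from E gives a major seventh.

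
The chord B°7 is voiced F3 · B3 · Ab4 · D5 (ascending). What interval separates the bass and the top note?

The outer voices are F3 and D5.
Counting 13 letters and 21 half steps from F gives a major thirteenth.

major thirteenth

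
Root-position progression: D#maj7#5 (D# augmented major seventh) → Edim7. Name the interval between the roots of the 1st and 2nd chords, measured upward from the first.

The roots are D# and E.
D# up to E is 1 semitone, a half step narrower than a major second, so the interval is minor.

minor second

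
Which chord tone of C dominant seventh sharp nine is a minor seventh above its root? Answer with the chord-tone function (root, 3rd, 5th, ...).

7th

C dominant seventh sharp nine is spelled C E G B♭ D♯.
The root is C. A minor seventh above C is B♭.
B♭ is the chord's 7th.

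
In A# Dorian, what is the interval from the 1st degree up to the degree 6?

A# dorian: A# B# C# D# E# F## G#.
The 1st degree is A# and the scale degree 6 is F##.
Counting 6 letters and 9 half steps from A# gives a major sixth.

major 6th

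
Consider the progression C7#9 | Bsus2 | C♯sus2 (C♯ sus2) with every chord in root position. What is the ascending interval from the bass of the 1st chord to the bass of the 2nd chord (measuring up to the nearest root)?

The roots are C and B.
From C to B is 11 semitones, exactly the major seventh.

major seventh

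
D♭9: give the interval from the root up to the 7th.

minor 7th

The chord tones of D♭9 are D♭ F A♭ C♭ E♭.
Root = D♭; 7th = C♭.
D♭ up to C♭ is 10 semitones, a half step narrower than a major seventh, so the interval is minor.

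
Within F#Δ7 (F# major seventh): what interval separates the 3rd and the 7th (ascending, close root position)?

F#maj7 is spelled F#–A#–C#–E#.
So we need the interval from A# up to E#.
From A# to E# is 7 semitones, exactly the perfect fifth.

perfect 5th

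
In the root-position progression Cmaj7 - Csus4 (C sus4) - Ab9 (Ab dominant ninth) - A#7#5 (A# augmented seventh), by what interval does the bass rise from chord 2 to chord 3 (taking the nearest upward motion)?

minor 6th

The roots are C and Ab.
6 letter names make it a sixth; at 8 semitones (a half step narrower than major) the quality is minor.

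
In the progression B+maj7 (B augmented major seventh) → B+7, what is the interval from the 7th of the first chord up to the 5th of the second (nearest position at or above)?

B+maj7 (B augmented major seventh) has A# as its 7th, and B+7 has F## as its 5th.
Counting 6 letters and 9 half steps from A# gives a major sixth.

major sixth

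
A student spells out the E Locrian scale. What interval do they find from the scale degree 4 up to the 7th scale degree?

Spelling the E Locrian scale: E F G A Bb C D.
Scale degree 4 = A; 7th scale degree = D.
Counting 4 letters and 5 half steps from A gives a perfect fourth.

P4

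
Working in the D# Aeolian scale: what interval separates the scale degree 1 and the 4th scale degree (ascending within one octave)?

D# natural minor: D# E# F# G# A# B C#.
Scale degree 1 = D#; scale degree 4 = G#.
From D# to G# is 5 semitones, exactly the perfect fourth.

perfect fourth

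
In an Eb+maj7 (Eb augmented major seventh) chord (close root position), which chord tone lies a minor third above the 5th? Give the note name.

Spelling the chord: Eb, G, B, D.
The 5th is B. A minor third above B is D.
D is the chord's 7th.

D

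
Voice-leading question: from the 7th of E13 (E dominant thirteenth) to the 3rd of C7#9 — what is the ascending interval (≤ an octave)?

major second

The 7th of E13 (E dominant thirteenth) is D; the 3rd of C7#9 is E.
D up to E spans 2 letter names and 2 semitones — a major second.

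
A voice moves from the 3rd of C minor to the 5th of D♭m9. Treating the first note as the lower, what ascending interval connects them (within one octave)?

C minor has E♭ as its 3rd, and D♭m9 has A♭ as its 5th.
Counting 4 letters and 5 half steps from E♭ gives a perfect fourth.

perfect fourth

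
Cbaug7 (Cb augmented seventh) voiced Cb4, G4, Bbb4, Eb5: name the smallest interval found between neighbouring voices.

diminished third

Adjacent intervals: Cb4→G4 = augmented fifth; G4→Bbb4 = diminished third; Bbb4→Eb5 = augmented fourth.
The smallest is G4 to Bbb4, a diminished third (2 semitones).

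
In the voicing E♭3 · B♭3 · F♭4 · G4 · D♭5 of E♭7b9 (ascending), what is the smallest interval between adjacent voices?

augmented second

Adjacent intervals: E♭3→B♭3 = perfect fifth; B♭3→F♭4 = diminished fifth; F♭4→G4 = augmented second; G4→D♭5 = diminished fifth.
The smallest is F♭4 to G4, an augmented second (3 semitones).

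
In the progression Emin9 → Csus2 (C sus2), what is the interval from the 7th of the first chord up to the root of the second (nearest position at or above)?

m7

The 7th of Emin9 is D; the root of Csus2 (C sus2) is C.
D up to C is 10 semitones, a half step narrower than a major seventh, so the interval is minor.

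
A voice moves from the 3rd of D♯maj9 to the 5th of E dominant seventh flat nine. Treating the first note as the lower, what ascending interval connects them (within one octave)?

d4

The 3rd of D♯maj9 is F𝄪; the 5th of E dominant seventh flat nine is B.
F𝄪 up to B is 4 semitones, a half step narrower than a perfect fourth, so the interval is diminished.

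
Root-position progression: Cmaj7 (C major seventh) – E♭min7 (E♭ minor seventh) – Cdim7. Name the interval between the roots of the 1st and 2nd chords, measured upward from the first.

The roots are C and E♭.
From C to E♭: 3 semitones over a third = minor.

m3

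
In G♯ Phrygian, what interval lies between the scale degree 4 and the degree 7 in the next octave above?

perfect eleventh

The scale runs G♯ A B C♯ D♯ E F♯.
So we need the interval from C♯ up to F♯.
Counting 11 letters and 17 half steps from C♯ gives a perfect eleventh.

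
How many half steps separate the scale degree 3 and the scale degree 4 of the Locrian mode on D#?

The scale is D# E F# G# A B C#.
F# up to G# is a major second — 2 semitones.

2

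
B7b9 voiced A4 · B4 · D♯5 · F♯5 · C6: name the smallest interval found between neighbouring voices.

major second

Adjacent intervals: A4→B4 = major second; B4→D♯5 = major third; D♯5→F♯5 = minor third; F♯5→C6 = diminished fifth.
The smallest is A4 to B4, a major second (2 semitones).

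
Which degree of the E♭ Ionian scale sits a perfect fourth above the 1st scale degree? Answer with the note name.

Ab

The scale is E♭ F G A♭ B♭ C D.
The 1st scale degree is E♭; a perfect fourth above that is A♭ — scale degree 4.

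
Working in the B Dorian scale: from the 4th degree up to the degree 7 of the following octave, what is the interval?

Spelling the B Dorian scale: B C# D E F# G# A.
4th degree = E; 7th degree (up an octave) = A.
E up to A spans 11 letter names and 17 semitones — a perfect eleventh.

P11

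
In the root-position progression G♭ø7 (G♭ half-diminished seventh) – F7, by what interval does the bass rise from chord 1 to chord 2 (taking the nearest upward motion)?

major seventh

The roots are G♭ and F.
Counting 7 letters and 11 half steps from G♭ gives a major seventh.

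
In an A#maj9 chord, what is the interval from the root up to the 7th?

major seventh

The chord tones of A#maj9 are A# C## E# G## B#.
That puts A# below G##.
A# up to G## spans 7 letter names and 11 semitones — a major seventh.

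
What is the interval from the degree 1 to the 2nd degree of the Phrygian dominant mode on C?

The scale runs C Db E F G Ab Bb.
So we need the interval from C up to Db.
C up to Db is 1 semitone, a half step narrower than a major second, so the interval is minor.

minor second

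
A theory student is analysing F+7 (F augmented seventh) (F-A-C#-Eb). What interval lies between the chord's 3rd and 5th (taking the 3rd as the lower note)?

M3

3rd = A; 5th = C#.
From A to C# is 4 semitones, exactly the major third.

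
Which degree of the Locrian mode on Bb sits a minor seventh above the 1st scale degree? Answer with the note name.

The scale is Bb Cb Db Eb Fb Gb Ab.
The 1st scale degree is Bb; a minor seventh above that is Ab — scale degree 7.

Ab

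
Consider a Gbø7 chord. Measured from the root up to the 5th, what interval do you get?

diminished 5th

Gbø7: Gb, Bbb, Dbb, Fb.
So we need the interval from Gb up to Dbb.
5 letter names make it a fifth; at 6 semitones (a half step narrower than perfect) the quality is diminished.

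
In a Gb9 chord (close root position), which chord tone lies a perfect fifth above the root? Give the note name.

Db

Gb dominant ninth is spelled Gb–Bb–Db–Fb–Ab.
The root is Gb. A perfect fifth above Gb is Db.
Db is the chord's 5th.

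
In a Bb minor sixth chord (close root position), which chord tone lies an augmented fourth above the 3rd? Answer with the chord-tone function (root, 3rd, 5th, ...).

Spelling the chord: Bb Db F G.
The 3rd is Db. An augmented fourth above Db is G.
G is the chord's 6th.

6th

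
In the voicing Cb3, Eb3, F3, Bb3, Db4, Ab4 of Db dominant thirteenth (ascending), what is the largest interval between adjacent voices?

Adjacent intervals: Cb3→Eb3 = major third; Eb3→F3 = major second; F3→Bb3 = perfect fourth; Bb3→Db4 = minor third; Db4→Ab4 = perfect fifth.
The largest is Db4 to Ab4, a perfect fifth (7 semitones).

perfect fifth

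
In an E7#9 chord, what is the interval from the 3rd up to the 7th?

diminished fifth

Spelling the chord: E G# B D F##.
3rd = G#; 7th = D.
G# up to D is 6 semitones, a half step narrower than a perfect fifth, so the interval is diminished.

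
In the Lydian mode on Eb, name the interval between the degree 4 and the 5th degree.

minor second

Spelling the Lydian mode on Eb: Eb F G A Bb C D.
Degree 4 = A; degree 5 = Bb.
A up to Bb is 1 semitone, a half step narrower than a major second, so the interval is minor.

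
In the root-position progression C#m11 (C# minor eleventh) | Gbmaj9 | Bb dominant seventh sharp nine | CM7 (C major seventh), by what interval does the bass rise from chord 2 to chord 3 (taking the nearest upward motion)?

major 3rd

The roots are Gb and Bb.
From Gb to Bb is 4 semitones, exactly the major third.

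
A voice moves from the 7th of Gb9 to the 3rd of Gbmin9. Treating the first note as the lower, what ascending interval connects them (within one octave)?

The 7th of Gb9 is Fb; the 3rd of Gbmin9 is Bbb.
Counting 4 letters and 5 half steps from Fb gives a perfect fourth.

perfect fourth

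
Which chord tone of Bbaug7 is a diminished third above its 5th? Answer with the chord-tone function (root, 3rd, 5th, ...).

7th

Spelling the chord: Bb D F# Ab.
The 5th is F#. A diminished third above F# is Ab.
Ab is the chord's 7th.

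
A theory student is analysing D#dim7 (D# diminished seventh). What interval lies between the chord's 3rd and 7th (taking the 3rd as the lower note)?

D#°7 (D# diminished seventh): D# F# A C.
That puts F# below C.
F# up to C is 6 semitones, a half step narrower than a perfect fifth, so the interval is diminished.

diminished 5th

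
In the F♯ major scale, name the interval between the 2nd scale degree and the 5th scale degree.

perfect 4th

The scale runs F♯ G♯ A♯ B C♯ D♯ E♯.
That puts G♯ below C♯.
G♯ up to C♯ spans 4 letter names and 5 semitones — a perfect fourth.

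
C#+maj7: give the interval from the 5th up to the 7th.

Spelling the chord: C#, E#, G##, B#.
The 5th is G## and the 7th is B#.
G## up to B# is 3 semitones, a half step narrower than a major third, so the interval is minor.

minor third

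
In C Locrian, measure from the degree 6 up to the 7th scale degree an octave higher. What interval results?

The scale runs C Db Eb F Gb Ab Bb.
That puts Ab below Bb.
Counting 9 letters and 14 half steps from Ab gives a major ninth.

M9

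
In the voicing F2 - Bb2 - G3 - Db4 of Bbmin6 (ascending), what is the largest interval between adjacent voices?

Adjacent intervals: F2→Bb2 = perfect fourth; Bb2→G3 = major sixth; G3→Db4 = diminished fifth.
The largest is Bb2 to G3, a major sixth (9 semitones).

M6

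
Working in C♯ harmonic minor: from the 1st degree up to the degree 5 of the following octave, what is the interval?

perfect twelfth

C♯ harmonic minor: C♯ D♯ E F♯ G♯ A B♯.
The 1st degree is C♯ and the 5th degree (up an octave) is G♯.
Counting 12 letters and 19 half steps from C♯ gives a perfect twelfth.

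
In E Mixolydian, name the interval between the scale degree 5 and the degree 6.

The scale runs E F# G# A B C# D.
The scale degree 5 is B and the scale degree 6 is C#.
From B to C# is 2 semitones, exactly the major second.

major second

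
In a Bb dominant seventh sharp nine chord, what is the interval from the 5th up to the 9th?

augmented 5th

Spelling the chord: Bb–D–F–Ab–C#.
5th = F; 9th = C#.
F up to C# is 8 semitones, a half step wider than a perfect fifth, so the interval is augmented.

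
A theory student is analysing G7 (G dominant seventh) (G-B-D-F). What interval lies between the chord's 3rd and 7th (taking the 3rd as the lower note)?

The 3rd is B and the 7th is F.
From B to F: 6 semitones over a fifth = diminished.

diminished fifth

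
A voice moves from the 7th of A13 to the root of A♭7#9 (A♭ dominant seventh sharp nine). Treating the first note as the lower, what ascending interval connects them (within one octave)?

minor second

A13 has G as its 7th, and A♭7#9 (A♭ dominant seventh sharp nine) has A♭ as its root.
From G to A♭: 1 semitone over a second = minor.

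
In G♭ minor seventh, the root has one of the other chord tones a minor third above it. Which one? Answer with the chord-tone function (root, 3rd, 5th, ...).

G♭m7 (G♭ minor seventh) is spelled G♭ B𝄫 D♭ F♭.
The root is G♭. A minor third above G♭ is B𝄫.
B𝄫 is the chord's 3rd.

3rd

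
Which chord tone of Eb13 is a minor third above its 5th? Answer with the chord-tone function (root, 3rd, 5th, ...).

Eb13: Eb-G-Bb-Db-F-C.
The 5th is Bb. A minor third above Bb is Db.
Db is the chord's 7th.

7th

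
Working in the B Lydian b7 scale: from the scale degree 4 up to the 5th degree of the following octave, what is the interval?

B lydian dominant: B C♯ D♯ E♯ F♯ G♯ A.
So we need the interval from E♯ up to F♯.
E♯ up to F♯ is 13 semitones, a half step narrower than a major ninth, so the interval is minor.

minor 9th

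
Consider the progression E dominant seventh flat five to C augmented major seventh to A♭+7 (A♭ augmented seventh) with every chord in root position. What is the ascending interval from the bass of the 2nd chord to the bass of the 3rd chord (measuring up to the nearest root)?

minor sixth

The roots are C and A♭.
C up to A♭ is 8 semitones, a half step narrower than a major sixth, so the interval is minor.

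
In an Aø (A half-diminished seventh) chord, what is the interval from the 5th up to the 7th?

major 3rd

The chord tones of Aø7 (A half-diminished seventh) are A, C, E♭, G.
The 5th is E♭ and the 7th is G.
E♭ up to G spans 3 letter names and 4 semitones — a major third.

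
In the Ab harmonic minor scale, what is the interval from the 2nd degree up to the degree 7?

major sixth

Ab harmonic minor: Ab Bb Cb Db Eb Fb G.
So we need the interval from Bb up to G.
Bb up to G spans 6 letter names and 9 semitones — a major sixth.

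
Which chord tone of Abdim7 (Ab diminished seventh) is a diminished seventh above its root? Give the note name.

The chord tones of Ab diminished seventh are Ab Cb Ebb Gbb.
The root is Ab. A diminished seventh above Ab is Gbb.
Gbb is the chord's 7th.

Gbb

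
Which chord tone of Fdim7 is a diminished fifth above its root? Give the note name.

The chord tones of Fdim7 are F, Ab, Cb, Ebb.
The root is F. A diminished fifth above F is Cb.
Cb is the chord's 5th.

Cb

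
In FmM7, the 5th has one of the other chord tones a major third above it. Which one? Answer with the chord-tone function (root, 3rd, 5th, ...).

7th

Fm(maj7): F, Ab, C, E.
The 5th is C. A major third above C is E.
E is the chord's 7th.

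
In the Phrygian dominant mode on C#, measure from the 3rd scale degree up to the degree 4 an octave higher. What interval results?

Spelling the Phrygian dominant mode on C#: C# D E# F# G# A B.
That puts E# below F#.
9 letter names make it a ninth; at 13 semitones (a half step narrower than major) the quality is minor.

m9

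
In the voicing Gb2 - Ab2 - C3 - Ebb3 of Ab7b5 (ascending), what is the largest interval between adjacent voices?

Adjacent intervals: Gb2→Ab2 = major second; Ab2→C3 = major third; C3→Ebb3 = diminished third.
The largest is Ab2 to C3, a major third (4 semitones).

major 3rd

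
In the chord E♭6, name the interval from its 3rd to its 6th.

perfect fourth

E♭6 (E♭ major sixth) is spelled E♭ G B♭ C.
The 3rd is G and the 6th is C.
G up to C spans 4 letter names and 5 semitones — a perfect fourth.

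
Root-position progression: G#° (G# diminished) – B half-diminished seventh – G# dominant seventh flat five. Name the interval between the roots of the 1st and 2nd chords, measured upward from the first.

minor third

The roots are G# and B.
From G# to B: 3 semitones over a third = minor.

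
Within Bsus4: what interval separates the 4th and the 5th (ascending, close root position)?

major second

Bsus4 (B sus4): B–E–F#.
The 4th is E and the 5th is F#.
E up to F# spans 2 letter names and 2 semitones — a major second.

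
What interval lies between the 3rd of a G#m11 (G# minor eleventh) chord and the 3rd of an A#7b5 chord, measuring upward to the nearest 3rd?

augmented second

G#m11 (G# minor eleventh) has B as its 3rd, and A#7b5 has C## as its 3rd.
From B to C##: 3 semitones over a second = augmented.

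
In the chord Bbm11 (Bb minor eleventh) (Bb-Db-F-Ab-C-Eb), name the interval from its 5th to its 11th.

m7

That puts F below Eb.
7 letter names make it a seventh; at 10 semitones (a half step narrower than major) the quality is minor.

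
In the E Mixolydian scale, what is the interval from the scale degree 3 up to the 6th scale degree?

E mixolydian: E F♯ G♯ A B C♯ D.
That puts G♯ below C♯.
From G♯ to C♯ is 5 semitones, exactly the perfect fourth.

perfect 4th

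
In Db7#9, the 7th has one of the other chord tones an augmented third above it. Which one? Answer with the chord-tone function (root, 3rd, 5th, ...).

Db7#9 (Db dominant seventh sharp nine) is spelled Db F Ab Cb E.
The 7th is Cb. An augmented third above Cb is E.
E is the chord's 9th.

9th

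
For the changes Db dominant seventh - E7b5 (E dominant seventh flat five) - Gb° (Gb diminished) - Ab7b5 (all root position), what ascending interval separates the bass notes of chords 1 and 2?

augmented second

The roots are Db and E.
From Db to E: 3 semitones over a second = augmented.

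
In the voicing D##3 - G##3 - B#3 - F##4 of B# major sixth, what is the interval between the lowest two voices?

perfect fourth

Those voices are D##3 and G##3.
Counting 4 letters and 5 half steps from D## gives a perfect fourth.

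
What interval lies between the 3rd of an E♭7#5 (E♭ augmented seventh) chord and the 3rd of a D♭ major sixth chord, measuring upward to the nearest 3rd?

m7

E♭7#5 (E♭ augmented seventh) has G as its 3rd, and D♭ major sixth has F as its 3rd.
7 letter names make it a seventh; at 10 semitones (a half step narrower than major) the quality is minor.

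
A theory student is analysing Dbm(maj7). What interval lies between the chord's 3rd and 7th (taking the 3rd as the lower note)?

DbmM7: Db-Fb-Ab-C.
So we need the interval from Fb up to C.
Fb up to C is 8 semitones, a half step wider than a perfect fifth, so the interval is augmented.

augmented fifth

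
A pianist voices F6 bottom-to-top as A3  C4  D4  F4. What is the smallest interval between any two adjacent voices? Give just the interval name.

Adjacent intervals: A3→C4 = minor third; C4→D4 = major second; D4→F4 = minor third.
The smallest is C4 to D4, a major second (2 semitones).

major second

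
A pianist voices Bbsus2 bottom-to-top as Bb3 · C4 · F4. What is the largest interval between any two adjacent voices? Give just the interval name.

perfect fourth

Adjacent intervals: Bb3→C4 = major second; C4→F4 = perfect fourth.
The largest is C4 to F4, a perfect fourth (5 semitones).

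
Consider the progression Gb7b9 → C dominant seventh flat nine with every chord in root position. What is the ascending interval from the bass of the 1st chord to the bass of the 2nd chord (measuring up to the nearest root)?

augmented fourth

The roots are Gb and C.
Gb up to C is 6 semitones, a half step wider than a perfect fourth, so the interval is augmented.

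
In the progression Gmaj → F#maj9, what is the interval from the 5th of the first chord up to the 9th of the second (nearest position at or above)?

augmented 4th

Gmaj has D as its 5th, and F#maj9 has G# as its 9th.
From D to G#: 6 semitones over a fourth = augmented.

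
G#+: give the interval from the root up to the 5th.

G#aug (G# augmented) is spelled G# B# D##.
That puts G# below D##.
G# up to D## is 8 semitones, a half step wider than a perfect fifth, so the interval is augmented.

A5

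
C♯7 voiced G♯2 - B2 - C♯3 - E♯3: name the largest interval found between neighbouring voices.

major 3rd

Adjacent intervals: G♯2→B2 = minor third; B2→C♯3 = major second; C♯3→E♯3 = major third.
The largest is C♯3 to E♯3, a major third (4 semitones).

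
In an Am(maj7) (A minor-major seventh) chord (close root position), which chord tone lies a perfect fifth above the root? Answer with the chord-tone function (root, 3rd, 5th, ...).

5th

The chord tones of AmM7 are A–C–E–G♯.
The root is A. A perfect fifth above A is E.
E is the chord's 5th.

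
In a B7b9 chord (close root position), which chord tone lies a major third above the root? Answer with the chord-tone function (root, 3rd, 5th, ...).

3rd

B7b9 is spelled B D# F# A C.
The root is B. A major third above B is D#.
D# is the chord's 3rd.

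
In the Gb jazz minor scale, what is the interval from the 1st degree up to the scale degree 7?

major seventh

Gb melodic minor: Gb Ab Bbb Cb Db Eb F.
1st degree = Gb; 7th scale degree = F.
From Gb to F is 11 semitones, exactly the major seventh.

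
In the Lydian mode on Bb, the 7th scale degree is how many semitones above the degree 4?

The scale is Bb C D E F G A.
E up to A is a perfect fourth — 5 semitones.

5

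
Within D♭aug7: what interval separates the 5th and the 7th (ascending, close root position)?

D♭+7: D♭, F, A, C♭.
That puts A below C♭.
3 letter names make it a third; at 2 semitones (a whole step narrower than major) the quality is diminished.

diminished third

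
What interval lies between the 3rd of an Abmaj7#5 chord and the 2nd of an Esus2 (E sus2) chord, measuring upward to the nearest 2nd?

augmented fourth

The 3rd of Abmaj7#5 is C; the 2nd of Esus2 (E sus2) is F#.
C up to F# is 6 semitones, a half step wider than a perfect fourth, so the interval is augmented.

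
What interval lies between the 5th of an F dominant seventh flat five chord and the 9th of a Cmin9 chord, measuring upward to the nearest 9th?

augmented second

The 5th of F dominant seventh flat five is Cb; the 9th of Cmin9 is D.
From Cb to D: 3 semitones over a second = augmented.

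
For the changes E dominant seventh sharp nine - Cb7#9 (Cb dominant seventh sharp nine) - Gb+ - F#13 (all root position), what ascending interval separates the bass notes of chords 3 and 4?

The roots are Gb and F#.
From Gb to F#: 12 semitones over a seventh = augmented.

augmented seventh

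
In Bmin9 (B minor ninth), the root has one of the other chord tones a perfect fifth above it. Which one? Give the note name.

F#

Bm9: B–D–F#–A–C#.
The root is B. A perfect fifth above B is F#.
F# is the chord's 5th.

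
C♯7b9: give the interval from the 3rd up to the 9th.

C♯7b9: C♯-E♯-G♯-B-D.
The 3rd is E♯ and the 9th is D.
E♯ up to D is 9 semitones, a whole step narrower than a major seventh, so the interval is diminished.

diminished seventh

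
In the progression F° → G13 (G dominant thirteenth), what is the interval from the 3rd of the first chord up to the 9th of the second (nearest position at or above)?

augmented unison

The 3rd of F° is A♭; the 9th of G13 (G dominant thirteenth) is A.
A♭ up to A is 1 semitone, a half step wider than a perfect unison, so the interval is augmented.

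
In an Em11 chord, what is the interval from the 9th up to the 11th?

minor third

The chord tones of Em11 (E minor eleventh) are E–G–B–D–F#–A.
So we need the interval from F# up to A.
3 letter names make it a third; at 3 semitones (a half step narrower than major) the quality is minor.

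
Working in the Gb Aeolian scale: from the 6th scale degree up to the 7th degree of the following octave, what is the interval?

The scale runs Gb Ab Bbb Cb Db Ebb Fb.
The 6th scale degree is Ebb and the 7th scale degree (up an octave) is Fb.
Ebb up to Fb spans 9 letter names and 14 semitones — a major ninth.

major ninth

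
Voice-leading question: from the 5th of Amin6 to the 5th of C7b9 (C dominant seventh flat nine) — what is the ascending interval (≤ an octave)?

minor 3rd

The 5th of Amin6 is E; the 5th of C7b9 (C dominant seventh flat nine) is G.
From E to G: 3 semitones over a third = minor.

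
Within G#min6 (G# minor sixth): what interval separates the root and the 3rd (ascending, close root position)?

Spelling the chord: G# B D# E#.
Root = G#; 3rd = B.
From G# to B: 3 semitones over a third = minor.

minor 3rd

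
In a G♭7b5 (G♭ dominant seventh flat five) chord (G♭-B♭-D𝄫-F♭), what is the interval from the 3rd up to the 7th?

d5

That puts B♭ below F♭.
B♭ up to F♭ is 6 semitones, a half step narrower than a perfect fifth, so the interval is diminished.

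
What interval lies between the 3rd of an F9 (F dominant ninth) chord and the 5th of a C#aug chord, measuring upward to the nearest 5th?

The 3rd of F9 (F dominant ninth) is A; the 5th of C#aug is G##.
From A to G##: 12 semitones over a seventh = augmented.

augmented seventh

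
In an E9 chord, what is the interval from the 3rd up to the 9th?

minor seventh

The chord tones of E9 (E dominant ninth) are E G# B D F#.
The 3rd is G# and the 9th is F#.
From G# to F#: 10 semitones over a seventh = minor.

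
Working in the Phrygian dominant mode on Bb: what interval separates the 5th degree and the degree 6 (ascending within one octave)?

The scale runs Bb Cb D Eb F Gb Ab.
The 5th degree is F and the degree 6 is Gb.
F up to Gb is 1 semitone, a half step narrower than a major second, so the interval is minor.

minor 2nd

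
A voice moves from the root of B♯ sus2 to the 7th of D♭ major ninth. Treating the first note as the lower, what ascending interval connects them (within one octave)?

B♯ sus2 has B♯ as its root, and D♭ major ninth has C as its 7th.
B♯ up to C is 0 semitones, a whole step narrower than a major second, so the interval is diminished.

diminished 2nd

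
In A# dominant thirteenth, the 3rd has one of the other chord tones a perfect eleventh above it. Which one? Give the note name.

A#13: A#–C##–E#–G#–B#–F##.
The 3rd is C##. A perfect eleventh above C## is F##.
F## is the chord's 13th.

F##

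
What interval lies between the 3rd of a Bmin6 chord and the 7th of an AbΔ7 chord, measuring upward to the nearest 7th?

perfect fourth

Bmin6 has D as its 3rd, and AbΔ7 has G as its 7th.
Counting 4 letters and 5 half steps from D gives a perfect fourth.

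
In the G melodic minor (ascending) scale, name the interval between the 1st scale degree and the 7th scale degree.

Spelling the G melodic minor (ascending) scale: G A Bb C D E F#.
That puts G below F#.
G up to F# spans 7 letter names and 11 semitones — a major seventh.

major seventh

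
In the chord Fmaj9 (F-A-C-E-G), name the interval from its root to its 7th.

The root is F and the 7th is E.
F up to E spans 7 letter names and 11 semitones — a major seventh.

major seventh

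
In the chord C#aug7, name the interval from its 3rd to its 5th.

M3

Spelling the chord: C# E# G## B.
That puts E# below G##.
From E# to G## is 4 semitones, exactly the major third.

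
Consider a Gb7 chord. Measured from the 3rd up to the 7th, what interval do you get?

Spelling the chord: Gb-Bb-Db-Fb.
3rd = Bb; 7th = Fb.
5 letter names make it a fifth; at 6 semitones (a half step narrower than perfect) the quality is diminished.

diminished fifth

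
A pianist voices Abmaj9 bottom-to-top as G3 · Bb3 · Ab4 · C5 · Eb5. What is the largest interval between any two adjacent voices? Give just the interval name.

minor 7th

Adjacent intervals: G3→Bb3 = minor third; Bb3→Ab4 = minor seventh; Ab4→C5 = major third; C5→Eb5 = minor third.
The largest is Bb3 to Ab4, a minor seventh (10 semitones).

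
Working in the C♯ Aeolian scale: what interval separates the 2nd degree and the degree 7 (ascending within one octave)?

m6

Spelling the C♯ Aeolian scale: C♯ D♯ E F♯ G♯ A B.
That puts D♯ below B.
From D♯ to B: 8 semitones over a sixth = minor.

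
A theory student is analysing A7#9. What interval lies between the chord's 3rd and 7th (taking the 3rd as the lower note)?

diminished fifth

The chord tones of A7#9 are A–C♯–E–G–B♯.
So we need the interval from C♯ up to G.
From C♯ to G: 6 semitones over a fifth = diminished.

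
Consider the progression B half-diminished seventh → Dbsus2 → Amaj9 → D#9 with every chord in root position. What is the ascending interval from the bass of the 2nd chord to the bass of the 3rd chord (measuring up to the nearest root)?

The roots are Db and A.
From Db to A: 8 semitones over a fifth = augmented.

augmented 5th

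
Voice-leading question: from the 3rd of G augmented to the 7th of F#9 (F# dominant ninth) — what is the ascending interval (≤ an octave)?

perfect 4th

G augmented has B as its 3rd, and F#9 (F# dominant ninth) has E as its 7th.
Counting 4 letters and 5 half steps from B gives a perfect fourth.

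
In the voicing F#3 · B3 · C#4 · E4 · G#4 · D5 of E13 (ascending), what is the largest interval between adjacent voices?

diminished fifth

Adjacent intervals: F#3→B3 = perfect fourth; B3→C#4 = major second; C#4→E4 = minor third; E4→G#4 = major third; G#4→D5 = diminished fifth.
The largest is G#4 to D5, a diminished fifth (6 semitones).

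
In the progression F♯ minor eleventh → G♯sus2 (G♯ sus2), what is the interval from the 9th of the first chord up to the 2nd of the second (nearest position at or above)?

The 9th of F♯ minor eleventh is G♯; the 2nd of G♯sus2 (G♯ sus2) is A♯.
From G♯ to A♯ is 2 semitones, exactly the major second.

major second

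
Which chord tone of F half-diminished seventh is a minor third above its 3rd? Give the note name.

Cb

Spelling the chord: F, Ab, Cb, Eb.
The 3rd is Ab. A minor third above Ab is Cb.
Cb is the chord's 5th.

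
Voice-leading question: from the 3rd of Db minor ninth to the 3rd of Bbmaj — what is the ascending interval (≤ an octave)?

augmented sixth

Db minor ninth has Fb as its 3rd, and Bbmaj has D as its 3rd.
Fb up to D is 10 semitones, a half step wider than a major sixth, so the interval is augmented.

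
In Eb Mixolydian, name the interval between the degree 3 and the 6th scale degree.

perfect fourth

Spelling Eb Mixolydian: Eb F G Ab Bb C Db.
That puts G below C.
From G to C is 5 semitones, exactly the perfect fourth.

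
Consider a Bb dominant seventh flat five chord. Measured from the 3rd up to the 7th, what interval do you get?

Spelling the chord: Bb, D, Fb, Ab.
The 3rd is D and the 7th is Ab.
D up to Ab is 6 semitones, a half step narrower than a perfect fifth, so the interval is diminished.
That tritone between 3rd and 7th is what gives the dominant seventh its pull toward resolution.

diminished fifth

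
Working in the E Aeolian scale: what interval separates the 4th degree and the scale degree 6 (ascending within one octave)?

Spelling the E Aeolian scale: E F# G A B C D.
The 4th degree is A and the scale degree 6 is C.
3 letter names make it a third; at 3 semitones (a half step narrower than major) the quality is minor.

minor third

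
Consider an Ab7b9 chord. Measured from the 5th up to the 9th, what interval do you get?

Ab7b9 is spelled Ab-C-Eb-Gb-Bbb.
That puts Eb below Bbb.
5 letter names make it a fifth; at 6 semitones (a half step narrower than perfect) the quality is diminished.

diminished fifth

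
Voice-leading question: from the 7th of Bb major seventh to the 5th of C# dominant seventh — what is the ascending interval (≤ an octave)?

Bb major seventh has A as its 7th, and C# dominant seventh has G# as its 5th.
From A to G# is 11 semitones, exactly the major seventh.

major seventh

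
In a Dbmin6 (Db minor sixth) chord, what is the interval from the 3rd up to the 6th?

Dbm6: Db–Fb–Ab–Bb.
3rd = Fb; 6th = Bb.
4 letter names make it a fourth; at 6 semitones (a half step wider than perfect) the quality is augmented.

augmented fourth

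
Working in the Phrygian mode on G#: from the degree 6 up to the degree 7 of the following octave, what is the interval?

major 9th

The scale runs G# A B C# D# E F#.
Degree 6 = E; 7th scale degree (up an octave) = F#.
E up to F# spans 9 letter names and 14 semitones — a major ninth.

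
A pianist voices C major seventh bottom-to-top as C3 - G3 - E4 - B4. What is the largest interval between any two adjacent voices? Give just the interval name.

Adjacent intervals: C3→G3 = perfect fifth; G3→E4 = major sixth; E4→B4 = perfect fifth.
The largest is G3 to E4, a major sixth (9 semitones).

major sixth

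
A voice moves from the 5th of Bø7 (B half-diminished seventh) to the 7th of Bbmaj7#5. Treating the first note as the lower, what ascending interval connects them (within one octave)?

M3

Bø7 (B half-diminished seventh) has F as its 5th, and Bbmaj7#5 has A as its 7th.
F up to A spans 3 letter names and 4 semitones — a major third.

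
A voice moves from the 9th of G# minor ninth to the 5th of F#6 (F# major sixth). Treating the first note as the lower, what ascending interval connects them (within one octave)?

minor third

The 9th of G# minor ninth is A#; the 5th of F#6 (F# major sixth) is C#.
From A# to C#: 3 semitones over a third = minor.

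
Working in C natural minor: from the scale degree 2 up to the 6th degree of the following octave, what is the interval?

The scale runs C D E♭ F G A♭ B♭.
That puts D below A♭.
12 letter names make it a twelfth; at 18 semitones (a half step narrower than perfect) the quality is diminished.

d12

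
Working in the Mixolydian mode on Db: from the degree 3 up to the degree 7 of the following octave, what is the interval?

d12

The scale runs Db Eb F Gb Ab Bb Cb.
The degree 3 is F and the 7th scale degree (up an octave) is Cb.
F up to Cb is 18 semitones, a half step narrower than a perfect twelfth, so the interval is diminished.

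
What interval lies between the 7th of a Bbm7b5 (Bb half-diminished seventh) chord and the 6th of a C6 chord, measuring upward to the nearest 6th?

augmented unison

Bbm7b5 (Bb half-diminished seventh) has Ab as its 7th, and C6 has A as its 6th.
Ab up to A is 1 semitone, a half step wider than a perfect unison, so the interval is augmented.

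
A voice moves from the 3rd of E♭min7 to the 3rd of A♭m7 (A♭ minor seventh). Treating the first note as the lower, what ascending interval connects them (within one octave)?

P4

E♭min7 has G♭ as its 3rd, and A♭m7 (A♭ minor seventh) has C♭ as its 3rd.
From G♭ to C♭ is 5 semitones, exactly the perfect fourth.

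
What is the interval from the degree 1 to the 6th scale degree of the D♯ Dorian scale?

major sixth

Spelling the D♯ Dorian scale: D♯ E♯ F♯ G♯ A♯ B♯ C♯.
That puts D♯ below B♯.
D♯ up to B♯ spans 6 letter names and 9 semitones — a major sixth.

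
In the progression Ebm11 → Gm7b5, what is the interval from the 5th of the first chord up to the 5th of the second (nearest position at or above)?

minor third

Ebm11 has Bb as its 5th, and Gm7b5 has Db as its 5th.
Bb up to Db is 3 semitones, a half step narrower than a major third, so the interval is minor.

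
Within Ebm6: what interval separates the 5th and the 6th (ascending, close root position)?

Ebm6: Eb-Gb-Bb-C.
5th = Bb; 6th = C.
Bb up to C spans 2 letter names and 2 semitones — a major second.

major second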